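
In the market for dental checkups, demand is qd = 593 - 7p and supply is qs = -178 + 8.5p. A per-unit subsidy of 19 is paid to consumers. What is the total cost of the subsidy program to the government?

Government cost = 187150/31

Pre-subsidy: 593 - 7p = -178 + 8.5p gives p* = 1542/31, q* = 7589/31.
With the rebate, buyers effectively pay pb = ps − 19, where ps is the price sellers receive.
Demand in terms of ps becomes qd = 593 − 7(ps − 19) = 726 - 7ps. Setting this equal to supply: 726 - 7ps = -178 + 8.5ps, so ps = 1808/31.
Buyers pay pb = 1808/31 − 19 = 1219/31; q' = -178 + 8.5·(1808/31) = 9850/31.
Government outlay = subsidy × quantity = 19 × 9850/31 = 187150/31.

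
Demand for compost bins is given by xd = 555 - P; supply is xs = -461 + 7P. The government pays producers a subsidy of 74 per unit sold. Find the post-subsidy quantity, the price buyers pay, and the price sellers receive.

Pre-subsidy: 555 - P = -461 + 7P gives P* = 127, x* = 428.
With the subsidy, sellers receive Ps = Pb + 74 for each unit, where Pb is the price buyers pay.
Supply in terms of Pb becomes xs = -461 + 7(Pb + 74) = 57 + 7Pb. Setting this equal to demand: 555 - Pb = 57 + 7Pb, so Pb = 62.25.
Sellers receive Ps = 62.25 + 74 = 136.25; x' = 555 − 1·62.25 = 492.75.

x' = 492.75; buyers pay 62.25; sellers receive 136.25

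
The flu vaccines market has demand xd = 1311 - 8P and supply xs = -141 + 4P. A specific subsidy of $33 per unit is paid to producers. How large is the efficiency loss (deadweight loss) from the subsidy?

Pre-subsidy: 1311 - 8P = -141 + 4P gives P* = 121, x* = 343.
With the subsidy, sellers receive Ps = Pb + 33 for each unit, where Pb is the price buyers pay.
Supply in terms of Pb becomes xs = -141 + 4(Pb + 33) = -9 + 4Pb. Setting this equal to demand: 1311 - 8Pb = -9 + 4Pb, so Pb = 110.
Sellers receive Ps = 110 + 33 = 143; x' = 1311 − 8·110 = 431.
The subsidy expands output by 431 − 343 = 88 past the efficient level; on those units the gap between marginal cost and willingness to pay runs from 0 up to 33.
DWL = ½ × 33 × 88 = 1452.

Deadweight loss = $1452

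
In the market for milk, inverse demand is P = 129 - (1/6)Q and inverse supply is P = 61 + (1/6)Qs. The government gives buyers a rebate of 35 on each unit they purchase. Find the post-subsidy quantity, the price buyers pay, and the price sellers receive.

Pre-subsidy: 129 - (1/6)Q = 61 + (1/6)Q gives Q* = 204 and P* = 95.
With the rebate, buyers effectively pay Pb = Ps − 35, where Ps is the price sellers receive.
On the curves, Pb = 129 - (1/6)Q and Ps = 61 + (1/6)Q; the wedge Ps − Pb = 35 gives 61 + (1/6)Q − (129 - (1/6)Q) = 35, so Q' = 309.
Then Pb = 129 − (1/6)·309 = 77.5 and Ps = 61 + (1/6)·309 = 112.5.

Q' = 309; buyers pay 77.5; sellers receive 112.5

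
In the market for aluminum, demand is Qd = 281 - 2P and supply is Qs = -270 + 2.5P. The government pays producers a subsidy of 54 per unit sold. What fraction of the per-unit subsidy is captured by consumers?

Consumer share = 5/9

Pre-subsidy: 281 - 2P = -270 + 2.5P gives P* = 1102/9, Q* = 325/9.
With the subsidy, sellers receive Ps = Pb + 54 for each unit, where Pb is the price buyers pay.
Supply in terms of Pb becomes Qs = -270 + 2.5(Pb + 54) = -135 + 2.5Pb. Setting this equal to demand: 281 - 2Pb = -135 + 2.5Pb, so Pb = 832/9.
Sellers receive Ps = 832/9 + 54 = 1318/9; Q' = 281 − 2·(832/9) = 865/9.
Buyers' price falls by P* − Pb = 1102/9 − 832/9 = 30; sellers' price rises by Ps − P* = 1318/9 − 1102/9 = 24.
So consumers capture 30/54 = 5/9 of each unit of subsidy.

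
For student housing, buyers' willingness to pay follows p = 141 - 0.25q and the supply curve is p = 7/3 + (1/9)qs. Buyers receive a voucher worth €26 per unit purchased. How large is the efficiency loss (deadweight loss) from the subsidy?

Pre-subsidy: 141 - 0.25q = 7/3 + (1/9)q gives q* = 384 and p* = 45.
With the rebate, buyers effectively pay pb = ps − 26, where ps is the price sellers receive.
On the curves, pb = 141 - 0.25q and ps = 7/3 + (1/9)q; the wedge ps − pb = 26 gives 7/3 + (1/9)q − (141 - 0.25q) = 26, so q' = 456.
Then pb = 141 − 0.25·456 = 27 and ps = 7/3 + (1/9)·456 = 53.
The subsidy expands output by 456 − 384 = 72 past the efficient level; on those units the gap between marginal cost and willingness to pay runs from 0 up to 26.
DWL = ½ × 26 × 72 = 936.

Deadweight loss = €936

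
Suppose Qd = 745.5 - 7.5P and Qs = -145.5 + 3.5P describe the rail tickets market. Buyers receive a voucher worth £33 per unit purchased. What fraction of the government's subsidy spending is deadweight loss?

Pre-subsidy: 745.5 - 7.5P = -145.5 + 3.5P gives P* = 81, Q* = 138.
With the rebate, buyers effectively pay Pb = Ps − 33, where Ps is the price sellers receive.
Demand in terms of Ps becomes Qd = 745.5 − 7.5(Ps − 33) = 993 - 7.5Ps. Setting this equal to supply: 993 - 7.5Ps = -145.5 + 3.5Ps, so Ps = 103.5.
Buyers pay Pb = 103.5 − 33 = 70.5; Q' = -145.5 + 3.5·103.5 = 216.75.
ΔCS = ½(138 + 216.75)(81 − 70.5) = 1862.4375; ΔPS = ½(138 + 216.75)(103.5 − 81) = 3990.9375.
Government spending = 33 × 216.75 = 7152.75.
DWL = ½ × 33 × (216.75 − 138) = 1299.375; fraction = 1299.375 / 7152.75 = 105/578.

DWL / government spending = 105/578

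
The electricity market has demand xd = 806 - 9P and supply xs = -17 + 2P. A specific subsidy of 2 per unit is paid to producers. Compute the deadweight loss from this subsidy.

Pre-subsidy: 806 - 9P = -17 + 2P gives P* = 823/11, x* = 1459/11.
With the subsidy, sellers receive Ps = Pb + 2 for each unit, where Pb is the price buyers pay.
Supply in terms of Pb becomes xs = -17 + 2(Pb + 2) = -13 + 2Pb. Setting this equal to demand: 806 - 9Pb = -13 + 2Pb, so Pb = 819/11.
Sellers receive Ps = 819/11 + 2 = 841/11; x' = 806 − 9·(819/11) = 1495/11.
The subsidy expands output by 1495/11 − 1459/11 = 36/11 past the efficient level; on those units the gap between marginal cost and willingness to pay runs from 0 up to 2.
DWL = ½ × 2 × 36/11 = 36/11.

Deadweight loss = 36/11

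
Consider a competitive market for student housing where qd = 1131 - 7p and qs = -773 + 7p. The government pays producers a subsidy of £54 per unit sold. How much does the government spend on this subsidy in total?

Government cost = £19872

Pre-subsidy: 1131 - 7p = -773 + 7p gives p* = 136, q* = 179.
With the subsidy, sellers receive ps = pb + 54 for each unit, where pb is the price buyers pay.
Supply in terms of pb becomes qs = -773 + 7(pb + 54) = -395 + 7pb. Setting this equal to demand: 1131 - 7pb = -395 + 7pb, so pb = 109.
Sellers receive ps = 109 + 54 = 163; q' = 1131 − 7·109 = 368.
Government outlay = subsidy × quantity = 54 × 368 = 19872.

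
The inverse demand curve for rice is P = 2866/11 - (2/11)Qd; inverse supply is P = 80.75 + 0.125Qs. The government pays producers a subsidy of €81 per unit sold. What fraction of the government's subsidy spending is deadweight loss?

DWL / government spending = 66/425

Pre-subsidy: 2866/11 - (2/11)Q = 80.75 + 0.125Q gives Q* = 586 and P* = 154.
With the subsidy, sellers receive Ps = Pb + 81 for each unit, where Pb is the price buyers pay.
On the curves, Pb = 2866/11 - (2/11)Q and Ps = 80.75 + 0.125Q; the wedge Ps − Pb = 81 gives 80.75 + 0.125Q − (2866/11 - (2/11)Q) = 81, so Q' = 850.
Then Pb = 2866/11 − (2/11)·850 = 106 and Ps = 80.75 + 0.125·850 = 187.
ΔCS = ½(586 + 850)(154 − 106) = 34464; ΔPS = ½(586 + 850)(187 − 154) = 23694.
Government spending = 81 × 850 = 68850.
DWL = ½ × 81 × (850 − 586) = 10692; fraction = 10692 / 68850 = 66/425.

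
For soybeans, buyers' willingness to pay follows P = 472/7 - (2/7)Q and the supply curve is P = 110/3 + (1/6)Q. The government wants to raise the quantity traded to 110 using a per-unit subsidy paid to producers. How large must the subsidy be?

Required subsidy s = 19 per unit

At Q = 110, from the demand curve buyers pay Pb = 472/7 − (2/7)·110 = 36; from the supply curve sellers need Ps = 110/3 + (1/6)·110 = 55.
The subsidy must fill the gap: s = Ps − Pb = 55 − 36 = 19.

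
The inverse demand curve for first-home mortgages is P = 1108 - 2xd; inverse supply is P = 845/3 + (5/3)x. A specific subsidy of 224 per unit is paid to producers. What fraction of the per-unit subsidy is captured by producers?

Pre-subsidy: 1108 - 2x = 845/3 + (5/3)x gives x* = 2479/11 and P* = 7230/11.
With the subsidy, sellers receive Ps = Pb + 224 for each unit, where Pb is the price buyers pay.
On the curves, Pb = 1108 - 2x and Ps = 845/3 + (5/3)x; the wedge Ps − Pb = 224 gives 845/3 + (5/3)x − (1108 - 2x) = 224, so x' = 3151/11.
Then Pb = 1108 − 2·(3151/11) = 5886/11 and Ps = 845/3 + (5/3)·(3151/11) = 8350/11.
Buyers' price falls by P* − Pb = 7230/11 − 5886/11 = 1344/11; sellers' price rises by Ps − P* = 8350/11 − 7230/11 = 1120/11.
So producers capture (1120/11)/224 = 5/11 of each unit of subsidy.

Producer share = 5/11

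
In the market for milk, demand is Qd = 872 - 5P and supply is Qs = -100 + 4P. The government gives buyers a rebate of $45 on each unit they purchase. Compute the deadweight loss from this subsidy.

Deadweight loss = $2250

Pre-subsidy: 872 - 5P = -100 + 4P gives P* = 108, Q* = 332.
With the rebate, buyers effectively pay Pb = Ps − 45, where Ps is the price sellers receive.
Demand in terms of Ps becomes Qd = 872 − 5(Ps − 45) = 1097 - 5Ps. Setting this equal to supply: 1097 - 5Ps = -100 + 4Ps, so Ps = 133.
Buyers pay Pb = 133 − 45 = 88; Q' = -100 + 4·133 = 432.
The subsidy expands output by 432 − 332 = 100 past the efficient level; on those units the gap between marginal cost and willingness to pay runs from 0 up to 45.
DWL = ½ × 45 × 100 = 2250.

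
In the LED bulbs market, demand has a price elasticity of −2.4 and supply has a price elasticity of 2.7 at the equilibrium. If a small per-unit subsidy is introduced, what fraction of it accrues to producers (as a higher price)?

Producer share = 8/17

For a small subsidy around the equilibrium, the benefit split depends on the relative slopes, which at a point are proportional to the elasticities.
Buyer share = εs/(εs + |εd|) = 2.7/(2.7 + 2.4) = 9/17; seller share = |εd|/(εs + |εd|) = 8/17.
So producers capture 8/17 of the subsidy.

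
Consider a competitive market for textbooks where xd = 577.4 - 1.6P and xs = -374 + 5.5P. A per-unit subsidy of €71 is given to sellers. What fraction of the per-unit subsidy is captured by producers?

Pre-subsidy: 577.4 - 1.6P = -374 + 5.5P gives P* = 134, x* = 363.
With the subsidy, sellers receive Ps = Pb + 71 for each unit, where Pb is the price buyers pay.
Supply in terms of Pb becomes xs = -374 + 5.5(Pb + 71) = 16.5 + 5.5Pb. Setting this equal to demand: 577.4 - 1.6Pb = 16.5 + 5.5Pb, so Pb = 79.
Sellers receive Ps = 79 + 71 = 150; x' = 577.4 − 1.6·79 = 451.
Buyers' price falls by P* − Pb = 134 − 79 = 55; sellers' price rises by Ps − P* = 150 − 134 = 16.
So producers capture 16/71 = 16/71 of each unit of subsidy.

Producer share = 16/71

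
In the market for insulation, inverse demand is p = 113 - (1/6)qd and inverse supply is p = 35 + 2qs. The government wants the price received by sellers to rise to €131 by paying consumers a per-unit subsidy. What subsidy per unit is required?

At a seller price of 131, quantity supplied is -17.5 + 0.5·131 = 48.
Buyers absorb 48 only when they pay pb = 113 − (1/6)·48 = 105.
s = ps − pb = 131 − 105 = 26.

Required subsidy s = €26 per unit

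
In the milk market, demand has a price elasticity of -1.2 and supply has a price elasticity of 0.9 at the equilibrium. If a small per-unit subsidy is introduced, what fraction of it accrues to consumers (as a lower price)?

For a small subsidy around the equilibrium, the benefit split depends on the relative slopes, which at a point are proportional to the elasticities.
Buyer share = εs/(εs + |εd|) = 0.9/(0.9 + 1.2) = 3/7; seller share = |εd|/(εs + |εd|) = 4/7.

Consumer share = 3/7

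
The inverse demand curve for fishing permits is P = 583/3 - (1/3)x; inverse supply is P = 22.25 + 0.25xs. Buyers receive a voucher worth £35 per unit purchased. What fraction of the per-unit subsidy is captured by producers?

Pre-subsidy: 583/3 - (1/3)x = 22.25 + 0.25x gives x* = 295 and P* = 96.
With the rebate, buyers effectively pay Pb = Ps − 35, where Ps is the price sellers receive.
On the curves, Pb = 583/3 - (1/3)x and Ps = 22.25 + 0.25x; the wedge Ps − Pb = 35 gives 22.25 + 0.25x − (583/3 - (1/3)x) = 35, so x' = 355.
Then Pb = 583/3 − (1/3)·355 = 76 and Ps = 22.25 + 0.25·355 = 111.
Buyers' price falls by P* − Pb = 96 − 76 = 20; sellers' price rises by Ps − P* = 111 − 96 = 15.
So producers capture 15/35 = 3/7 of each unit of subsidy.

Producer share = 3/7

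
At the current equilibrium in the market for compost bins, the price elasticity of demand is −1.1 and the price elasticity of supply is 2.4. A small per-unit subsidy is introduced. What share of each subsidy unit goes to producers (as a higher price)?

Producer share = 11/35

For a small subsidy around the equilibrium, the benefit split depends on the relative slopes, which at a point are proportional to the elasticities.
Buyer share = εs/(εs + |εd|) = 2.4/(2.4 + 1.1) = 24/35; seller share = |εd|/(εs + |εd|) = 11/35.
So producers capture 11/35 of the subsidy.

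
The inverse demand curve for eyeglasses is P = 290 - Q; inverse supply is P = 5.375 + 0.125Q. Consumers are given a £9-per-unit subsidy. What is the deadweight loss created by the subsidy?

Pre-subsidy: 290 - Q = 5.375 + 0.125Q gives Q* = 253 and P* = 37.
With the rebate, buyers effectively pay Pb = Ps − 9, where Ps is the price sellers receive.
On the curves, Pb = 290 - Q and Ps = 5.375 + 0.125Q; the wedge Ps − Pb = 9 gives 5.375 + 0.125Q − (290 - Q) = 9, so Q' = 261.
Then Pb = 290 − 1·261 = 29 and Ps = 5.375 + 0.125·261 = 38.
The subsidy expands output by 261 − 253 = 8 past the efficient level; on those units the gap between marginal cost and willingness to pay runs from 0 up to 9.
DWL = ½ × 9 × 8 = 36.

Deadweight loss = £36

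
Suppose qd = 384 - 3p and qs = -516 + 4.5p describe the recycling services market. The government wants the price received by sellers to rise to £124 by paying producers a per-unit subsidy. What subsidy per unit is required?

Required subsidy s = £10 per unit

At a seller price of 124, quantity supplied is -516 + 4.5·124 = 42.
Buyers absorb 42 only when they pay pb with 384 − 3·pb = 42, i.e. pb = 114.
s = ps − pb = 124 − 114 = 10.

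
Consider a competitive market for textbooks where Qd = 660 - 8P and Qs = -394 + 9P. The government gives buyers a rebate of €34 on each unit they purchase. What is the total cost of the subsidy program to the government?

Government cost = €10472

Pre-subsidy: 660 - 8P = -394 + 9P gives P* = 62, Q* = 164.
With the rebate, buyers effectively pay Pb = Ps − 34, where Ps is the price sellers receive.
Demand in terms of Ps becomes Qd = 660 − 8(Ps − 34) = 932 - 8Ps. Setting this equal to supply: 932 - 8Ps = -394 + 9Ps, so Ps = 78.
Buyers pay Pb = 78 − 34 = 44; Q' = -394 + 9·78 = 308.
Government outlay = subsidy × quantity = 34 × 308 = 10472.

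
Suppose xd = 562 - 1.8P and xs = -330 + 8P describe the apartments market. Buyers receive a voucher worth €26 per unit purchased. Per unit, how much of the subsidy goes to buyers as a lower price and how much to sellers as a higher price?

Pre-subsidy: 562 - 1.8P = -330 + 8P gives P* = 4460/49, x* = 19510/49.
With the rebate, buyers effectively pay Pb = Ps − 26, where Ps is the price sellers receive.
Demand in terms of Ps becomes xd = 562 − 1.8(Ps − 26) = 608.8 - 1.8Ps. Setting this equal to supply: 608.8 - 1.8Ps = -330 + 8Ps, so Ps = 4694/49.
Buyers pay Pb = 4694/49 − 26 = 3420/49; x' = -330 + 8·(4694/49) = 21382/49.
Buyers' price falls by P* − Pb = 4460/49 − 3420/49 = 1040/49; sellers' price rises by Ps − P* = 4694/49 − 4460/49 = 234/49.

Buyers gain 1040/49 per unit; sellers gain 234/49 per unit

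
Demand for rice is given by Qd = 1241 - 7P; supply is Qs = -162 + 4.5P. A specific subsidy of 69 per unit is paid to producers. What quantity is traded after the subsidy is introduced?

Q' = 576

Pre-subsidy: 1241 - 7P = -162 + 4.5P gives P* = 122, Q* = 387.
With the subsidy, sellers receive Ps = Pb + 69 for each unit, where Pb is the price buyers pay.
Supply in terms of Pb becomes Qs = -162 + 4.5(Pb + 69) = 148.5 + 4.5Pb. Setting this equal to demand: 1241 - 7Pb = 148.5 + 4.5Pb, so Pb = 95.
Sellers receive Ps = 95 + 69 = 164; Q' = 1241 − 7·95 = 576.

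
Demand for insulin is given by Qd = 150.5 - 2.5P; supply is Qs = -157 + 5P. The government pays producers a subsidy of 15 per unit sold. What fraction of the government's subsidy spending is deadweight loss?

DWL / government spending = 25/146

Pre-subsidy: 150.5 - 2.5P = -157 + 5P gives P* = 41, Q* = 48.
With the subsidy, sellers receive Ps = Pb + 15 for each unit, where Pb is the price buyers pay.
Supply in terms of Pb becomes Qs = -157 + 5(Pb + 15) = -82 + 5Pb. Setting this equal to demand: 150.5 - 2.5Pb = -82 + 5Pb, so Pb = 31.
Sellers receive Ps = 31 + 15 = 46; Q' = 150.5 − 2.5·31 = 73.
ΔCS = ½(48 + 73)(41 − 31) = 605; ΔPS = ½(48 + 73)(46 − 41) = 302.5.
Government spending = 15 × 73 = 1095.
DWL = ½ × 15 × (73 − 48) = 187.5; fraction = 187.5 / 1095 = 25/146.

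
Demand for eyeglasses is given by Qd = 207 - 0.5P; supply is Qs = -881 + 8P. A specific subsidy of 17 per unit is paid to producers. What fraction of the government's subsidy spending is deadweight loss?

Pre-subsidy: 207 - 0.5P = -881 + 8P gives P* = 128, Q* = 143.
With the subsidy, sellers receive Ps = Pb + 17 for each unit, where Pb is the price buyers pay.
Supply in terms of Pb becomes Qs = -881 + 8(Pb + 17) = -745 + 8Pb. Setting this equal to demand: 207 - 0.5Pb = -745 + 8Pb, so Pb = 112.
Sellers receive Ps = 112 + 17 = 129; Q' = 207 − 0.5·112 = 151.
ΔCS = ½(143 + 151)(128 − 112) = 2352; ΔPS = ½(143 + 151)(129 − 128) = 147.
Government spending = 17 × 151 = 2567.
DWL = ½ × 17 × (151 − 143) = 68; fraction = 68 / 2567 = 4/151.

DWL / government spending = 4/151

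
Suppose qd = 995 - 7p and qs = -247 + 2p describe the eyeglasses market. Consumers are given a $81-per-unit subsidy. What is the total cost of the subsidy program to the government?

Pre-subsidy: 995 - 7p = -247 + 2p gives p* = 138, q* = 29.
With the rebate, buyers effectively pay pb = ps − 81, where ps is the price sellers receive.
Demand in terms of ps becomes qd = 995 − 7(ps − 81) = 1562 - 7ps. Setting this equal to supply: 1562 - 7ps = -247 + 2ps, so ps = 201.
Buyers pay pb = 201 − 81 = 120; q' = -247 + 2·201 = 155.
Government outlay = subsidy × quantity = 81 × 155 = 12555.

Government cost = $12555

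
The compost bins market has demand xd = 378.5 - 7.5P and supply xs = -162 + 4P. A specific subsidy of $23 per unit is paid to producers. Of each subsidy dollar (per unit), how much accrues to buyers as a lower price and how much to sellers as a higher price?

Pre-subsidy: 378.5 - 7.5P = -162 + 4P gives P* = 47, x* = 26.
With the subsidy, sellers receive Ps = Pb + 23 for each unit, where Pb is the price buyers pay.
Supply in terms of Pb becomes xs = -162 + 4(Pb + 23) = -70 + 4Pb. Setting this equal to demand: 378.5 - 7.5Pb = -70 + 4Pb, so Pb = 39.
Sellers receive Ps = 39 + 23 = 62; x' = 378.5 − 7.5·39 = 86.
Buyers' price falls by P* − Pb = 47 − 39 = 8; sellers' price rises by Ps − P* = 62 − 47 = 15.

Buyers gain $8 per unit; sellers gain $15 per unit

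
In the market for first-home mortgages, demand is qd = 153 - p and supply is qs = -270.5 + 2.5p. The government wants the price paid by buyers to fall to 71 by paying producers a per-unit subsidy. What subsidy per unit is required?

At a buyer price of 71, quantity demanded is 153 − 1·71 = 82.
Sellers supply 82 only when they receive ps with -270.5 + 2.5·ps = 82, i.e. ps = 141.
s = ps − pb = 141 − 71 = 70.

Required subsidy s = 70 per unit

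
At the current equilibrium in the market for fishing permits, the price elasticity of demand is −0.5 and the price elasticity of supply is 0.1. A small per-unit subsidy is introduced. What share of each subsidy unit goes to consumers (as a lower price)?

For a small subsidy around the equilibrium, the benefit split depends on the relative slopes, which at a point are proportional to the elasticities.
Buyer share = εs/(εs + |εd|) = 0.1/(0.1 + 0.5) = 1/6; seller share = |εd|/(εs + |εd|) = 5/6.

Consumer share = 1/6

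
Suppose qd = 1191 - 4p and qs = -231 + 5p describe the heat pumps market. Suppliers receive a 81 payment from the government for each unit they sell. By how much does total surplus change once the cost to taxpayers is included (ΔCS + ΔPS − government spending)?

Net change in total surplus = -7290

Pre-subsidy: 1191 - 4p = -231 + 5p gives p* = 158, q* = 559.
With the subsidy, sellers receive ps = pb + 81 for each unit, where pb is the price buyers pay.
Supply in terms of pb becomes qs = -231 + 5(pb + 81) = 174 + 5pb. Setting this equal to demand: 1191 - 4pb = 174 + 5pb, so pb = 113.
Sellers receive ps = 113 + 81 = 194; q' = 1191 − 4·113 = 739.
ΔCS = ½(559 + 739)(158 − 113) = 29205; ΔPS = ½(559 + 739)(194 − 158) = 23364.
Government spending = 81 × 739 = 59859.
Net change = 29205 + 23364 − 59859 = -7290. The loss equals the DWL triangle ½·81·180.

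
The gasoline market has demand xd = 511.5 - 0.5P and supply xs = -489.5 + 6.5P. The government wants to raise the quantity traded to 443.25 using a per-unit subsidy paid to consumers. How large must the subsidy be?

Required subsidy s = 7 per unit

At x = 443.25, invert demand for the buyer price: Pb = (511.5 − 443.25)/0.5 = 136.5; invert supply for the seller price: Ps = (443.25 − (-489.5))/6.5 = 143.5.
The subsidy must fill the gap: s = Ps − Pb = 143.5 − 136.5 = 7.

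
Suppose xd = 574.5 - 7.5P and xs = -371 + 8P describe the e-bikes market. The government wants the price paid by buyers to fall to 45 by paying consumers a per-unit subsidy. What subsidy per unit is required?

At a buyer price of 45, quantity demanded is 574.5 − 7.5·45 = 237.
Sellers supply 237 only when they receive Ps with -371 + 8·Ps = 237, i.e. Ps = 76.
s = Ps − Pb = 76 − 45 = 31.

Required subsidy s = 31 per unit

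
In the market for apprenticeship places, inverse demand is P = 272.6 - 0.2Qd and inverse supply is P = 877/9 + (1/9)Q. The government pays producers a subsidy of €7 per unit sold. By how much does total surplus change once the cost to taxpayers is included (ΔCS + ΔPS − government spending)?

Net change in total surplus = -€78.75

Pre-subsidy: 272.6 - 0.2Q = 877/9 + (1/9)Q gives Q* = 563 and P* = 160.
With the subsidy, sellers receive Ps = Pb + 7 for each unit, where Pb is the price buyers pay.
On the curves, Pb = 272.6 - 0.2Q and Ps = 877/9 + (1/9)Q; the wedge Ps − Pb = 7 gives 877/9 + (1/9)Q − (272.6 - 0.2Q) = 7, so Q' = 585.5.
Then Pb = 272.6 − 0.2·585.5 = 155.5 and Ps = 877/9 + (1/9)·585.5 = 162.5.
ΔCS = ½(563 + 585.5)(160 − 155.5) = 2584.125; ΔPS = ½(563 + 585.5)(162.5 − 160) = 1435.625.
Government spending = 7 × 585.5 = 4098.5.
Net change = 2584.125 + 1435.625 − 4098.5 = -78.75. The loss equals the DWL triangle ½·7·22.5.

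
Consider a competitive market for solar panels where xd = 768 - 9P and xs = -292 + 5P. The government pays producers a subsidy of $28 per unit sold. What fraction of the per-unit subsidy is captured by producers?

Producer share = 9/14

Pre-subsidy: 768 - 9P = -292 + 5P gives P* = 530/7, x* = 606/7.
With the subsidy, sellers receive Ps = Pb + 28 for each unit, where Pb is the price buyers pay.
Supply in terms of Pb becomes xs = -292 + 5(Pb + 28) = -152 + 5Pb. Setting this equal to demand: 768 - 9Pb = -152 + 5Pb, so Pb = 460/7.
Sellers receive Ps = 460/7 + 28 = 656/7; x' = 768 − 9·(460/7) = 1236/7.
Buyers' price falls by P* − Pb = 530/7 − 460/7 = 10; sellers' price rises by Ps − P* = 656/7 − 530/7 = 18.
So producers capture 18/28 = 9/14 of each unit of subsidy.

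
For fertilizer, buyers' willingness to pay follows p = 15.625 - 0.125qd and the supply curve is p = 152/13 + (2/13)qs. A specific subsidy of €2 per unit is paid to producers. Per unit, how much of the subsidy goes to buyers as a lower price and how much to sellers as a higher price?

Pre-subsidy: 15.625 - 0.125q = 152/13 + (2/13)q gives q* = 409/29 and p* = 402/29.
With the subsidy, sellers receive ps = pb + 2 for each unit, where pb is the price buyers pay.
On the curves, pb = 15.625 - 0.125q and ps = 152/13 + (2/13)q; the wedge ps − pb = 2 gives 152/13 + (2/13)q − (15.625 - 0.125q) = 2, so q' = 617/29.
Then pb = 15.625 − 0.125·(617/29) = 376/29 and ps = 152/13 + (2/13)·(617/29) = 434/29.
Buyers' price falls by p* − pb = 402/29 − 376/29 = 26/29; sellers' price rises by ps − p* = 434/29 − 402/29 = 32/29.

Buyers gain 26/29 per unit; sellers gain 32/29 per unit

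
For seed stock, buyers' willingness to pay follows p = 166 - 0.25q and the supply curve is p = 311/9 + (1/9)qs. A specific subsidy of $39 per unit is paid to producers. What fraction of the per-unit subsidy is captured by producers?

Pre-subsidy: 166 - 0.25q = 311/9 + (1/9)q gives q* = 364 and p* = 75.
With the subsidy, sellers receive ps = pb + 39 for each unit, where pb is the price buyers pay.
On the curves, pb = 166 - 0.25q and ps = 311/9 + (1/9)q; the wedge ps − pb = 39 gives 311/9 + (1/9)q − (166 - 0.25q) = 39, so q' = 472.
Then pb = 166 − 0.25·472 = 48 and ps = 311/9 + (1/9)·472 = 87.
Buyers' price falls by p* − pb = 75 − 48 = 27; sellers' price rises by ps − p* = 87 − 75 = 12.
So producers capture 12/39 = 4/13 of each unit of subsidy.

Producer share = 4/13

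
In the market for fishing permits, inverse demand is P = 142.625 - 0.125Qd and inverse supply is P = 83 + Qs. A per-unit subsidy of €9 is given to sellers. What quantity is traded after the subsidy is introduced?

Pre-subsidy: 142.625 - 0.125Q = 83 + Q gives Q* = 53 and P* = 136.
With the subsidy, sellers receive Ps = Pb + 9 for each unit, where Pb is the price buyers pay.
On the curves, Pb = 142.625 - 0.125Q and Ps = 83 + Q; the wedge Ps − Pb = 9 gives 83 + Q − (142.625 - 0.125Q) = 9, so Q' = 61.
Then Pb = 142.625 − 0.125·61 = 135 and Ps = 83 + 1·61 = 144.

Q' = 61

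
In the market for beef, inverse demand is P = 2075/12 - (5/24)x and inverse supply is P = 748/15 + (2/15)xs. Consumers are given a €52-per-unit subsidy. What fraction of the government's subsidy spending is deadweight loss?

DWL / government spending = 520/3501

Pre-subsidy: 2075/12 - (5/24)x = 748/15 + (2/15)x gives x* = 14766/41 and P* = 12040/123.
With the rebate, buyers effectively pay Pb = Ps − 52, where Ps is the price sellers receive.
On the curves, Pb = 2075/12 - (5/24)x and Ps = 748/15 + (2/15)x; the wedge Ps − Pb = 52 gives 748/15 + (2/15)x − (2075/12 - (5/24)x) = 52, so x' = 21006/41.
Then Pb = 2075/12 − (5/24)·(21006/41) = 8140/123 and Ps = 748/15 + (2/15)·(21006/41) = 14536/123.
ΔCS = ½(14766/41 + 21006/41)(12040/123 − 8140/123) = 23251800/1681; ΔPS = ½(14766/41 + 21006/41)(14536/123 − 12040/123) = 14881152/1681.
Government spending = 52 × 21006/41 = 1092312/41.
DWL = ½ × 52 × (21006/41 − 14766/41) = 162240/41; fraction = (162240/41) / (1092312/41) = 520/3501.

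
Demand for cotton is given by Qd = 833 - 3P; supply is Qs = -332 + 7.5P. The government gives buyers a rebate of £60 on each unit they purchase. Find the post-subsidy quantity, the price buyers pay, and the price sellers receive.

Q' = 4401/7; buyers pay 1430/21; sellers receive 2690/21

Pre-subsidy: 833 - 3P = -332 + 7.5P gives P* = 2330/21, Q* = 3501/7.
With the rebate, buyers effectively pay Pb = Ps − 60, where Ps is the price sellers receive.
Demand in terms of Ps becomes Qd = 833 − 3(Ps − 60) = 1013 - 3Ps. Setting this equal to supply: 1013 - 3Ps = -332 + 7.5Ps, so Ps = 2690/21.
Buyers pay Pb = 2690/21 − 60 = 1430/21; Q' = -332 + 7.5·(2690/21) = 4401/7.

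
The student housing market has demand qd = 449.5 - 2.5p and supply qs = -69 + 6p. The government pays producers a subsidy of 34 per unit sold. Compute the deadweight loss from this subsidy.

Deadweight loss = 1020

Pre-subsidy: 449.5 - 2.5p = -69 + 6p gives p* = 61, q* = 297.
With the subsidy, sellers receive ps = pb + 34 for each unit, where pb is the price buyers pay.
Supply in terms of pb becomes qs = -69 + 6(pb + 34) = 135 + 6pb. Setting this equal to demand: 449.5 - 2.5pb = 135 + 6pb, so pb = 37.
Sellers receive ps = 37 + 34 = 71; q' = 449.5 − 2.5·37 = 357.
The subsidy expands output by 357 − 297 = 60 past the efficient level; on those units the gap between marginal cost and willingness to pay runs from 0 up to 34.
DWL = ½ × 34 × 60 = 1020.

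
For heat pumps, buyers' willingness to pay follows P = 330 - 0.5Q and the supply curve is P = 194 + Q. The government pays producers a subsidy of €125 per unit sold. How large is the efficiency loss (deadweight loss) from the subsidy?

Pre-subsidy: 330 - 0.5Q = 194 + Q gives Q* = 272/3 and P* = 854/3.
With the subsidy, sellers receive Ps = Pb + 125 for each unit, where Pb is the price buyers pay.
On the curves, Pb = 330 - 0.5Q and Ps = 194 + Q; the wedge Ps − Pb = 125 gives 194 + Q − (330 - 0.5Q) = 125, so Q' = 174.
Then Pb = 330 − 0.5·174 = 243 and Ps = 194 + 1·174 = 368.
The subsidy expands output by 174 − 272/3 = 250/3 past the efficient level; on those units the gap between marginal cost and willingness to pay runs from 0 up to 125.
DWL = ½ × 125 × 250/3 = 15625/3.

Deadweight loss = 15625/3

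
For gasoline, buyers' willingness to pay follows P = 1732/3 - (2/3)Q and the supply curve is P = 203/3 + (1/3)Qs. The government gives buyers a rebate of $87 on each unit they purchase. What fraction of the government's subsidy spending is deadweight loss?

Pre-subsidy: 1732/3 - (2/3)Q = 203/3 + (1/3)Q gives Q* = 1529/3 and P* = 2138/9.
With the rebate, buyers effectively pay Pb = Ps − 87, where Ps is the price sellers receive.
On the curves, Pb = 1732/3 - (2/3)Q and Ps = 203/3 + (1/3)Q; the wedge Ps − Pb = 87 gives 203/3 + (1/3)Q − (1732/3 - (2/3)Q) = 87, so Q' = 1790/3.
Then Pb = 1732/3 − (2/3)·(1790/3) = 1616/9 and Ps = 203/3 + (1/3)·(1790/3) = 2399/9.
ΔCS = ½(1529/3 + 1790/3)(2138/9 − 1616/9) = 96251/3; ΔPS = ½(1529/3 + 1790/3)(2399/9 − 2138/9) = 96251/6.
Government spending = 87 × 1790/3 = 51910.
DWL = ½ × 87 × (1790/3 − 1529/3) = 3784.5; fraction = 3784.5 / 51910 = 261/3580.

DWL / government spending = 261/3580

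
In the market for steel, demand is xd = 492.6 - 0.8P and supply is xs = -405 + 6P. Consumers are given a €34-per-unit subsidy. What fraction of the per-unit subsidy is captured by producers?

Producer share = 2/17

Pre-subsidy: 492.6 - 0.8P = -405 + 6P gives P* = 132, x* = 387.
With the rebate, buyers effectively pay Pb = Ps − 34, where Ps is the price sellers receive.
Demand in terms of Ps becomes xd = 492.6 − 0.8(Ps − 34) = 519.8 - 0.8Ps. Setting this equal to supply: 519.8 - 0.8Ps = -405 + 6Ps, so Ps = 136.
Buyers pay Pb = 136 − 34 = 102; x' = -405 + 6·136 = 411.
Buyers' price falls by P* − Pb = 132 − 102 = 30; sellers' price rises by Ps − P* = 136 − 132 = 4.
So producers capture 4/34 = 2/17 of each unit of subsidy.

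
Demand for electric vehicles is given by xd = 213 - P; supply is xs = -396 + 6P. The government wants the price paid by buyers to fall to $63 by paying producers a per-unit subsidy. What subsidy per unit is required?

At a buyer price of 63, quantity demanded is 213 − 1·63 = 150.
Sellers supply 150 only when they receive Ps with -396 + 6·Ps = 150, i.e. Ps = 91.
s = Ps − Pb = 91 − 63 = 28.

Required subsidy s = $28 per unit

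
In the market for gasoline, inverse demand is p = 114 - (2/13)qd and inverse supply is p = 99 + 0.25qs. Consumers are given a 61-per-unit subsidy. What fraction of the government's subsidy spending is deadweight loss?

DWL / government spending = 61/152

Pre-subsidy: 114 - (2/13)q = 99 + 0.25q gives q* = 260/7 and p* = 758/7.
With the rebate, buyers effectively pay pb = ps − 61, where ps is the price sellers receive.
On the curves, pb = 114 - (2/13)q and ps = 99 + 0.25q; the wedge ps − pb = 61 gives 99 + 0.25q − (114 - (2/13)q) = 61, so q' = 3952/21.
Then pb = 114 − (2/13)·(3952/21) = 1786/21 and ps = 99 + 0.25·(3952/21) = 3067/21.
ΔCS = ½(260/7 + 3952/21)(758/7 − 1786/21) = 164944/63; ΔPS = ½(260/7 + 3952/21)(3067/21 − 758/7) = 268034/63.
Government spending = 61 × 3952/21 = 241072/21.
DWL = ½ × 61 × (3952/21 − 260/7) = 96746/21; fraction = (96746/21) / (241072/21) = 61/152.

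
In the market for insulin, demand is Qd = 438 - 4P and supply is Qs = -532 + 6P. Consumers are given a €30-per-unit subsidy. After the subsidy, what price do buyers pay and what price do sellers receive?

Buyers pay €79; sellers receive €109

Pre-subsidy: 438 - 4P = -532 + 6P gives P* = 97, Q* = 50.
With the rebate, buyers effectively pay Pb = Ps − 30, where Ps is the price sellers receive.
Demand in terms of Ps becomes Qd = 438 − 4(Ps − 30) = 558 - 4Ps. Setting this equal to supply: 558 - 4Ps = -532 + 6Ps, so Ps = 109.
Buyers pay Pb = 109 − 30 = 79; Q' = -532 + 6·109 = 122.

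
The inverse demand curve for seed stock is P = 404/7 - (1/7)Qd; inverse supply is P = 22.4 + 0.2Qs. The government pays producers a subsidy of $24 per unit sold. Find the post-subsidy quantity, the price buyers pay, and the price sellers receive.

Pre-subsidy: 404/7 - (1/7)Q = 22.4 + 0.2Q gives Q* = 103 and P* = 43.
With the subsidy, sellers receive Ps = Pb + 24 for each unit, where Pb is the price buyers pay.
On the curves, Pb = 404/7 - (1/7)Q and Ps = 22.4 + 0.2Q; the wedge Ps − Pb = 24 gives 22.4 + 0.2Q − (404/7 - (1/7)Q) = 24, so Q' = 173.
Then Pb = 404/7 − (1/7)·173 = 33 and Ps = 22.4 + 0.2·173 = 57.

Q' = 173; buyers pay $33; sellers receive $57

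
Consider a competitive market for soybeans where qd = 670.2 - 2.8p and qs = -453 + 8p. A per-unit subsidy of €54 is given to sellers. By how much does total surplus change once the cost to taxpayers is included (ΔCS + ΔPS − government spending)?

Net change in total surplus = -€3024

Pre-subsidy: 670.2 - 2.8p = -453 + 8p gives p* = 104, q* = 379.
With the subsidy, sellers receive ps = pb + 54 for each unit, where pb is the price buyers pay.
Supply in terms of pb becomes qs = -453 + 8(pb + 54) = -21 + 8pb. Setting this equal to demand: 670.2 - 2.8pb = -21 + 8pb, so pb = 64.
Sellers receive ps = 64 + 54 = 118; q' = 670.2 − 2.8·64 = 491.
ΔCS = ½(379 + 491)(104 − 64) = 17400; ΔPS = ½(379 + 491)(118 − 104) = 6090.
Government spending = 54 × 491 = 26514.
Net change = 17400 + 6090 − 26514 = -3024. The loss equals the DWL triangle ½·54·112.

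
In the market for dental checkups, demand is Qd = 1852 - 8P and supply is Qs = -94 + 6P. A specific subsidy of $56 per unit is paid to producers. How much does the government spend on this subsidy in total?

Pre-subsidy: 1852 - 8P = -94 + 6P gives P* = 139, Q* = 740.
With the subsidy, sellers receive Ps = Pb + 56 for each unit, where Pb is the price buyers pay.
Supply in terms of Pb becomes Qs = -94 + 6(Pb + 56) = 242 + 6Pb. Setting this equal to demand: 1852 - 8Pb = 242 + 6Pb, so Pb = 115.
Sellers receive Ps = 115 + 56 = 171; Q' = 1852 − 8·115 = 932.
Government outlay = subsidy × quantity = 56 × 932 = 52192.

Government cost = $52192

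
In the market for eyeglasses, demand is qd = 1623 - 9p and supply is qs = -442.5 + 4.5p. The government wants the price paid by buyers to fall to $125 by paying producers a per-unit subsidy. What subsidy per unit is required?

Required subsidy s = $84 per unit

At a buyer price of 125, quantity demanded is 1623 − 9·125 = 498.
Sellers supply 498 only when they receive ps with -442.5 + 4.5·ps = 498, i.e. ps = 209.
s = ps − pb = 209 − 125 = 84.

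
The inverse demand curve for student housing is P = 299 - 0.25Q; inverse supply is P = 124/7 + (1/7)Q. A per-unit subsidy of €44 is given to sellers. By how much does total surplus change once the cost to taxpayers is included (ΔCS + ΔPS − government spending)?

Net change in total surplus = -€2464

Pre-subsidy: 299 - 0.25Q = 124/7 + (1/7)Q gives Q* = 716 and P* = 120.
With the subsidy, sellers receive Ps = Pb + 44 for each unit, where Pb is the price buyers pay.
On the curves, Pb = 299 - 0.25Q and Ps = 124/7 + (1/7)Q; the wedge Ps − Pb = 44 gives 124/7 + (1/7)Q − (299 - 0.25Q) = 44, so Q' = 828.
Then Pb = 299 − 0.25·828 = 92 and Ps = 124/7 + (1/7)·828 = 136.
ΔCS = ½(716 + 828)(120 − 92) = 21616; ΔPS = ½(716 + 828)(136 − 120) = 12352.
Government spending = 44 × 828 = 36432.
Net change = 21616 + 12352 − 36432 = -2464. The loss equals the DWL triangle ½·44·112.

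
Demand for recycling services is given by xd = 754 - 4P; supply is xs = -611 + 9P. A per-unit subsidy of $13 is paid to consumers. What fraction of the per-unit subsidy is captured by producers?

Producer share = 4/13

Pre-subsidy: 754 - 4P = -611 + 9P gives P* = 105, x* = 334.
With the rebate, buyers effectively pay Pb = Ps − 13, where Ps is the price sellers receive.
Demand in terms of Ps becomes xd = 754 − 4(Ps − 13) = 806 - 4Ps. Setting this equal to supply: 806 - 4Ps = -611 + 9Ps, so Ps = 109.
Buyers pay Pb = 109 − 13 = 96; x' = -611 + 9·109 = 370.
Buyers' price falls by P* − Pb = 105 − 96 = 9; sellers' price rises by Ps − P* = 109 − 105 = 4.
So producers capture 4/13 = 4/13 of each unit of subsidy.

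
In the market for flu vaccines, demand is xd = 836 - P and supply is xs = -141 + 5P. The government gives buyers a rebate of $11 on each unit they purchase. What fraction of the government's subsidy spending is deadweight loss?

Pre-subsidy: 836 - P = -141 + 5P gives P* = 977/6, x* = 4039/6.
With the rebate, buyers effectively pay Pb = Ps − 11, where Ps is the price sellers receive.
Demand in terms of Ps becomes xd = 836 − 1(Ps − 11) = 847 - Ps. Setting this equal to supply: 847 - Ps = -141 + 5Ps, so Ps = 494/3.
Buyers pay Pb = 494/3 − 11 = 461/3; x' = -141 + 5·(494/3) = 2047/3.
ΔCS = ½(4039/6 + 2047/3)(977/6 − 461/3) = 149105/24; ΔPS = ½(4039/6 + 2047/3)(494/3 − 977/6) = 29821/24.
Government spending = 11 × 2047/3 = 22517/3.
DWL = ½ × 11 × (2047/3 − 4039/6) = 605/12; fraction = (605/12) / (22517/3) = 55/8188.

DWL / government spending = 55/8188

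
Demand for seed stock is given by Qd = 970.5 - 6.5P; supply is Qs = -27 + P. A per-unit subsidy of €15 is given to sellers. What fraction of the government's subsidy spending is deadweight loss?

Pre-subsidy: 970.5 - 6.5P = -27 + P gives P* = 133, Q* = 106.
With the subsidy, sellers receive Ps = Pb + 15 for each unit, where Pb is the price buyers pay.
Supply in terms of Pb becomes Qs = -27 + 1(Pb + 15) = -12 + Pb. Setting this equal to demand: 970.5 - 6.5Pb = -12 + Pb, so Pb = 131.
Sellers receive Ps = 131 + 15 = 146; Q' = 970.5 − 6.5·131 = 119.
ΔCS = ½(106 + 119)(133 − 131) = 225; ΔPS = ½(106 + 119)(146 − 133) = 1462.5.
Government spending = 15 × 119 = 1785.
DWL = ½ × 15 × (119 − 106) = 97.5; fraction = 97.5 / 1785 = 13/238.

DWL / government spending = 13/238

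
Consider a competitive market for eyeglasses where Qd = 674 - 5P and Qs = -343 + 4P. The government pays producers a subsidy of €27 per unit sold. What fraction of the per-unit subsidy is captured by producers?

Pre-subsidy: 674 - 5P = -343 + 4P gives P* = 113, Q* = 109.
With the subsidy, sellers receive Ps = Pb + 27 for each unit, where Pb is the price buyers pay.
Supply in terms of Pb becomes Qs = -343 + 4(Pb + 27) = -235 + 4Pb. Setting this equal to demand: 674 - 5Pb = -235 + 4Pb, so Pb = 101.
Sellers receive Ps = 101 + 27 = 128; Q' = 674 − 5·101 = 169.
Buyers' price falls by P* − Pb = 113 − 101 = 12; sellers' price rises by Ps − P* = 128 − 113 = 15.
So producers capture 15/27 = 5/9 of each unit of subsidy.

Producer share = 5/9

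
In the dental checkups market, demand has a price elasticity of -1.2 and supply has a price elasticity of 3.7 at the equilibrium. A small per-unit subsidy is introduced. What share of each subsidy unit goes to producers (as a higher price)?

Producer share = 12/49

For a small subsidy around the equilibrium, the benefit split depends on the relative slopes, which at a point are proportional to the elasticities.
Buyer share = εs/(εs + |εd|) = 3.7/(3.7 + 1.2) = 37/49; seller share = |εd|/(εs + |εd|) = 12/49.
So producers capture 12/49 of the subsidy.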